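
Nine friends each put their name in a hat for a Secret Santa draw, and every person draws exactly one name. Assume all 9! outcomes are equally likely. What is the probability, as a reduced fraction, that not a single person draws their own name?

16687/45360

Favorable outcomes: !9 = 133496.
Total outcomes: 9! = 362880.
Probability = 133496/362880 = 16687/45360.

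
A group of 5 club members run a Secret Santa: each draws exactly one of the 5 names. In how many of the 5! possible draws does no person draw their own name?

44

Recurrence: !5 = 5·!4 + (-1)^5.
!5 = 5·9 - 1 = 44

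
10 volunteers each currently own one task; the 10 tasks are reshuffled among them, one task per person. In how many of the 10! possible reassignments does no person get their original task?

1334961

The number of derangements of 10 is !10 = Σ_{k=0}^{10} (-1)^k·10!/k!
= 10! - 10!/1! + 10!/2! - 10!/3! + 10!/4! - 10!/5! + 10!/6! - 10!/7! + 10!/8! - 10!/9! + 10!/10!
= 3628800 - 3628800 + 1814400 - 604800 + 151200 - 30240 + 5040 - 720 + 90 - 10 + 1
= 1334961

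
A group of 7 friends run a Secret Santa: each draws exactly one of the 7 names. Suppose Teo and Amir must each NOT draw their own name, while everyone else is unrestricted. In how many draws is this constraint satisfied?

3720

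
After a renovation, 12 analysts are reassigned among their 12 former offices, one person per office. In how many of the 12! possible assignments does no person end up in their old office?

176214841

!12 = 12! · Σ_{k=0}^{12} (-1)^k/k!
= 12! - 12!/1! + 12!/2! - 12!/3! + 12!/4! - 12!/5! + 12!/6! - 12!/7! + 12!/8! - 12!/9! + 12!/10! - 12!/11! + 12!/12!
= 479001600 - 479001600 + 239500800 - 79833600 + 19958400 - 3991680 + 665280 - 95040 + 11880 - 1320 + 132 - 12 + 1
= 176214841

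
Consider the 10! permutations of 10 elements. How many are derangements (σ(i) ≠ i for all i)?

1334961

!10 is the nearest integer to 10!/e.
10! = 3628800, and 3628800/e ≈ 1334960.92, so !10 = 1334961.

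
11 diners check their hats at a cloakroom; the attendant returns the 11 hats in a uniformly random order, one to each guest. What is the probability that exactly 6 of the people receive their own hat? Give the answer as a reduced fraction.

11/21600

Favorable outcomes: C(11,6)·!5 = 462·44 = 20328.
Total outcomes: 11! = 39916800.
Probability = 20328/39916800 = 11/21600.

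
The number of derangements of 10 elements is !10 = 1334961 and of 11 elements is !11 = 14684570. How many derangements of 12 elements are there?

!12 = (12-1)·(!11 + !10) = 11·(14684570 + 1334961) = 11·16019531 = 176214841.

176214841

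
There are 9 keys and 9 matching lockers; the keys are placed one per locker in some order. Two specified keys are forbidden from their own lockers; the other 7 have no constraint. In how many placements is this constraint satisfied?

Let A_j be the event that the j-th constrained one is fixed. By inclusion-exclusion over the 2 events:
Σ_{j=0}^{2} (-1)^j C(2,j)(9-j)!
= C(2,0)·9! - C(2,1)·8! + C(2,2)·7!
= 362880 - 80640 + 5040
= 287280

287280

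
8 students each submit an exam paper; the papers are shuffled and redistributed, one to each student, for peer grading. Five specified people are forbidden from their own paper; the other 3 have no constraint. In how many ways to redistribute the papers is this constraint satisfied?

21234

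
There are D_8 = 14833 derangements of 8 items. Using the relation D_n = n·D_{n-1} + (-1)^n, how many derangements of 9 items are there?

D_9 = 9·14833 - 1 = 133496.

133496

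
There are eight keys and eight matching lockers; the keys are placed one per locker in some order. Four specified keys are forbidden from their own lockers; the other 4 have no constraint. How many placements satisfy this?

Let A_j be the event that the j-th constrained one is fixed. By inclusion-exclusion over the 4 events:
Σ_{j=0}^{4} (-1)^j C(4,j)(8-j)!
= C(4,0)·8! - C(4,1)·7! + C(4,2)·6! - C(4,3)·5! + C(4,4)·4!
= 40320 - 20160 + 4320 - 480 + 24
= 24024

24024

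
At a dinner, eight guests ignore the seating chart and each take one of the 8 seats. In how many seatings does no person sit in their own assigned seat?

14833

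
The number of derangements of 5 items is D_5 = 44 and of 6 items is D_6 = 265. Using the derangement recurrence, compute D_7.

D_7 = (7-1)·(D_6 + D_5) = 6·(265 + 44) = 6·309 = 1854.

1854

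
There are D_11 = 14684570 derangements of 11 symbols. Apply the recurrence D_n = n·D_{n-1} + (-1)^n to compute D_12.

D_12 = 12·14684570 + 1 = 176214841.

176214841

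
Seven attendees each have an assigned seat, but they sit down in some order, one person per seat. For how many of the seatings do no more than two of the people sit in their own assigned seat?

4633

Sum C(7,i)·!(7-i) for i = 0..2:
  i=0: C(7,0)·!7 = 1·1854 = 1854
  i=1: C(7,1)·!6 = 7·265 = 1855
  i=2: C(7,2)·!5 = 21·44 = 924
Total = 4633.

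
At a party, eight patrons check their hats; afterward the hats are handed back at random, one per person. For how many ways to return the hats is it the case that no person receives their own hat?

14833

!8 is the nearest integer to 8!/e.
8! = 40320, and 40320/e ≈ 14832.90, so !8 = 14833.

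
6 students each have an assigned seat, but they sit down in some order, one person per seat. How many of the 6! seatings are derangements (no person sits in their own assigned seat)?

The subfactorial !6 = [6!/e] (nearest integer).
6! = 720, and 720/e ≈ 264.87, so !6 = 265.

265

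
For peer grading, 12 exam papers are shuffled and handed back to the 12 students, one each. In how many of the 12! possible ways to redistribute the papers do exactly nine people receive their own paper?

Choose which 9 of the 12 are fixed: C(12,9) = 220.
The other 3 form a derangement: !3 = 2.
Total: 220 × 2 = 440.

440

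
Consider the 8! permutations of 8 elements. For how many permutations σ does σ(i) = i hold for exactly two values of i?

Choose which 2 of the 8 are fixed: C(8,2) = 28.
The other 6 form a derangement: !6 = 265.
Total: 28 × 265 = 7420.

7420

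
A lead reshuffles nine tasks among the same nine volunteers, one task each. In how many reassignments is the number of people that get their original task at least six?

205

# with exactly i fixed is C(9,i)·!(9-i); sum over i=6..9:
  i=6: C(9,6)·!3 = 84·2 = 168
  i=7: C(9,7)·!2 = 36·1 = 36
  i=8: C(9,8)·!1 = 9·0 = 0
  i=9: C(9,9)·!0 = 1·1 = 1
Total = 205.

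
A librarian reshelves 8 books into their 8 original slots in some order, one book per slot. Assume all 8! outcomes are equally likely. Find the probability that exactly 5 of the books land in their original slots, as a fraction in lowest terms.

Favorable outcomes: C(8,5)·!3 = 56·2 = 112.
Total outcomes: 8! = 40320.
Probability = 112/40320 = 1/360.

1/360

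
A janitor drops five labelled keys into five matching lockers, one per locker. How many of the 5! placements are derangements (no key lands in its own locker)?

The subfactorial !5 = [5!/e] (nearest integer).
5! = 120, and 120/e ≈ 44.15, so !5 = 44.

44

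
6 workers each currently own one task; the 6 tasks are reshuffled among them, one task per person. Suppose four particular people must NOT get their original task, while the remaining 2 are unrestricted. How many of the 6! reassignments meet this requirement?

362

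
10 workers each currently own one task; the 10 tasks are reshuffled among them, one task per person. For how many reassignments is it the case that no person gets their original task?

By inclusion-exclusion, !10 = Σ (-1)^k · 10!/k! for k=0..10
= 10! - 10!/1! + 10!/2! - 10!/3! + 10!/4! - 10!/5! + 10!/6! - 10!/7! + 10!/8! - 10!/9! + 10!/10!
= 3628800 - 3628800 + 1814400 - 604800 + 151200 - 30240 + 5040 - 720 + 90 - 10 + 1
= 1334961

1334961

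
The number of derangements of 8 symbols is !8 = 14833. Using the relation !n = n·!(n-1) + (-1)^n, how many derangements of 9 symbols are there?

133496

!9 = 9·14833 - 1 = 133496.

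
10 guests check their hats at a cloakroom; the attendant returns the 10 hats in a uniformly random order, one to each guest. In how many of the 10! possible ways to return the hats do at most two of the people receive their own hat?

3337406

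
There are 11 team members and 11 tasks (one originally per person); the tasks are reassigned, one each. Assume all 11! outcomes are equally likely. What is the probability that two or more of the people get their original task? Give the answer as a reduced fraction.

Favorable outcomes: Σ_{i≥2} C(11,i)·!(11-i) = 55·133496 + 165·14833 + 330·1854 + 462·265 + 462·44 + 330·9 + 165·2 + 55·1 + 11·0 + 1·1 = 10547659.
Total outcomes: 11! = 39916800.
Probability = 10547659/39916800 = 10547659/39916800.

10547659/39916800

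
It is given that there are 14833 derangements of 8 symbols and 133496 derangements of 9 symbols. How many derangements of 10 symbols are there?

D_10 = (10-1)·(D_9 + D_8) = 9·(133496 + 14833) = 9·148329 = 1334961.

1334961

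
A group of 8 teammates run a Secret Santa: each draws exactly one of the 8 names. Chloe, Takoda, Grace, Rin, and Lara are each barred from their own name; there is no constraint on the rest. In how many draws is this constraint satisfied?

Let A_j be the event that the j-th constrained one is fixed. By inclusion-exclusion over the 5 events:
Σ_{j=0}^{5} (-1)^j C(5,j)(8-j)!
= C(5,0)·8! - C(5,1)·7! + C(5,2)·6! - C(5,3)·5! + C(5,4)·4! - C(5,5)·3!
= 40320 - 25200 + 7200 - 1200 + 120 - 6
= 21234

21234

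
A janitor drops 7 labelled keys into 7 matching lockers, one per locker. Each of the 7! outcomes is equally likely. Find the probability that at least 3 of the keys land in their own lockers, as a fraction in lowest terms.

407/5040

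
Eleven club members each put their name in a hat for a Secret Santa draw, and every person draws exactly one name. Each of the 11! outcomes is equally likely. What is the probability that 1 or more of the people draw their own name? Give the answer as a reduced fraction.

Favorable outcomes: Σ_{i≥1} C(11,i)·!(11-i) = 11·1334961 + 55·133496 + 165·14833 + 330·1854 + 462·265 + 462·44 + 330·9 + 165·2 + 55·1 + 11·0 + 1·1 = 25232230.
Total outcomes: 11! = 39916800.
Probability = 25232230/39916800 = 2523223/3991680.

2523223/3991680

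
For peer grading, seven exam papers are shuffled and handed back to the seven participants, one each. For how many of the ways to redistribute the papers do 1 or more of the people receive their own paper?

# with exactly i fixed is C(7,i)·!(7-i); sum over i=1..7:
  i=1: C(7,1)·!6 = 7·265 = 1855
  i=2: C(7,2)·!5 = 21·44 = 924
  i=3: C(7,3)·!4 = 35·9 = 315
  i=4: C(7,4)·!3 = 35·2 = 70
  i=5: C(7,5)·!2 = 21·1 = 21
  i=6: C(7,6)·!1 = 7·0 = 0
  i=7: C(7,7)·!0 = 1·1 = 1
Total = 3186.

3186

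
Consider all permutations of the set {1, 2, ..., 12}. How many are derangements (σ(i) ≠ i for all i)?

176214841

Use !n = n·!(n-1) + (-1)^n.
!12 = 12·14684570 + 1 = 176214841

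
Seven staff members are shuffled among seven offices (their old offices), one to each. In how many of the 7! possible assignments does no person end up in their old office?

1854

Recurrence: !7 = 7·!6 + (-1)^7.
!7 = 7·265 - 1 = 1854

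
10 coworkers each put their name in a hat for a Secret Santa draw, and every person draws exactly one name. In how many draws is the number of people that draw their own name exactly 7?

Choose which 7 of the 10 are fixed: C(10,7) = 120.
The other 3 form a derangement: !3 = 2.
Total: 120 × 2 = 240.

240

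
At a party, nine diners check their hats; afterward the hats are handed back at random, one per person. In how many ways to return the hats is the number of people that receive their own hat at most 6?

362843

# with exactly i fixed is C(9,i)·!(9-i); sum over i=0..6:
  i=0: C(9,0)·!9 = 1·133496 = 133496
  i=1: C(9,1)·!8 = 9·14833 = 133497
  i=2: C(9,2)·!7 = 36·1854 = 66744
  i=3: C(9,3)·!6 = 84·265 = 22260
  i=4: C(9,4)·!5 = 126·44 = 5544
  i=5: C(9,5)·!4 = 126·9 = 1134
  i=6: C(9,6)·!3 = 84·2 = 168
Total = 362843.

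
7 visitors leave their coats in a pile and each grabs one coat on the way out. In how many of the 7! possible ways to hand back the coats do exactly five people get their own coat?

21

Choose which 5 of the 7 are fixed: C(7,5) = 21.
The other 2 form a derangement: !2 = 1.
Total: 21 × 1 = 21.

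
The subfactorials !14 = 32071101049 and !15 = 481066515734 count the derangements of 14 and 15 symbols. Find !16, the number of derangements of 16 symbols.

!16 = (16-1)·(!15 + !14) = 15·(481066515734 + 32071101049) = 15·513137616783 = 7697064251745.

7697064251745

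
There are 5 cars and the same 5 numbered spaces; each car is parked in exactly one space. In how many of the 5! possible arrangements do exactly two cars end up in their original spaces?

Choose which 2 of the 5 are fixed: C(5,2) = 10.
The remaining 3 must be deranged: !3 = 2.
Total: 10 × 2 = 20.

20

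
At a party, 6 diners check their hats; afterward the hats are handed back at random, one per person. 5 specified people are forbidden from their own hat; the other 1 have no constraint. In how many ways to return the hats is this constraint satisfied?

309

Inclusion-exclusion on the 5 forbidden self-matches:
Σ_{j=0}^{5} (-1)^j C(5,j)(6-j)!
= C(5,0)·6! - C(5,1)·5! + C(5,2)·4! - C(5,3)·3! + C(5,4)·2! - C(5,5)·1!
= 720 - 600 + 240 - 60 + 10 - 1
= 309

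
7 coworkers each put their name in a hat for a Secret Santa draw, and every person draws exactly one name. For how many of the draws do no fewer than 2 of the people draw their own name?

1331

Sum C(7,i)·!(7-i) for i = 2..7:
  i=2: C(7,2)·!5 = 21·44 = 924
  i=3: C(7,3)·!4 = 35·9 = 315
  i=4: C(7,4)·!3 = 35·2 = 70
  i=5: C(7,5)·!2 = 21·1 = 21
  i=6: C(7,6)·!1 = 7·0 = 0
  i=7: C(7,7)·!0 = 1·1 = 1
Total = 1331.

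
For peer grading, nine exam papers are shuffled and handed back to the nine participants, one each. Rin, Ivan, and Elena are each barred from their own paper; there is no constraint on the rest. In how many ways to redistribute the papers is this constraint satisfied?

256320

Inclusion-exclusion on the 3 forbidden self-matches:
Σ_{j=0}^{3} (-1)^j C(3,j)(9-j)!
= C(3,0)·9! - C(3,1)·8! + C(3,2)·7! - C(3,3)·6!
= 362880 - 120960 + 15120 - 720
= 256320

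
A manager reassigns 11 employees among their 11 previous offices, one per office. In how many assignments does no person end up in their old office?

14684570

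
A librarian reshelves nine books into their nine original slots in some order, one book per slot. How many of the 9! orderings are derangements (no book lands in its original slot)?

133496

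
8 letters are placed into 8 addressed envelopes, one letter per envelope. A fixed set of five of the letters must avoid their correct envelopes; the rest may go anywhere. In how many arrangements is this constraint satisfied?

Let A_j be the event that the j-th constrained one is fixed. By inclusion-exclusion over the 5 events:
Σ_{j=0}^{5} (-1)^j C(5,j)(8-j)!
= C(5,0)·8! - C(5,1)·7! + C(5,2)·6! - C(5,3)·5! + C(5,4)·4! - C(5,5)·3!
= 40320 - 25200 + 7200 - 1200 + 120 - 6
= 21234

21234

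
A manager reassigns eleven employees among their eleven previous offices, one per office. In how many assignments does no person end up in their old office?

14684570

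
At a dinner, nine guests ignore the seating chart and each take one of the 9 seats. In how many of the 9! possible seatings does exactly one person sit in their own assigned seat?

Choose which one of the 9 is fixed: C(9,1) = 9.
The remaining 8 must be deranged: !8 = 14833.
Total: 9 × 14833 = 133497.

133497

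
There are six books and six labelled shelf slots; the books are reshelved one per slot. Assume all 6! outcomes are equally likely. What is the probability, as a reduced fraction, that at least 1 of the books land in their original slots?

91/144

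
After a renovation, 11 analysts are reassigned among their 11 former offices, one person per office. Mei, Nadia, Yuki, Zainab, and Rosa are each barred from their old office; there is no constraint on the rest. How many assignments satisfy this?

25022880

Inclusion-exclusion on the 5 forbidden self-matches:
Σ_{j=0}^{5} (-1)^j C(5,j)(11-j)!
= C(5,0)·11! - C(5,1)·10! + C(5,2)·9! - C(5,3)·8! + C(5,4)·7! - C(5,5)·6!
= 39916800 - 18144000 + 3628800 - 403200 + 25200 - 720
= 25022880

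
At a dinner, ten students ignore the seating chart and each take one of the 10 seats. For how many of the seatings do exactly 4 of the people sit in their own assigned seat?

Pick the 4 fixed positions: C(10,4) = 210 ways.
The remaining 6 must be deranged: !6 = 265.
Total: 210 × 265 = 55650.

55650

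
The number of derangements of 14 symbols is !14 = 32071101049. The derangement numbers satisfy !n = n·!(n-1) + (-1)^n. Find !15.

!15 = 15·32071101049 - 1 = 481066515734.

481066515734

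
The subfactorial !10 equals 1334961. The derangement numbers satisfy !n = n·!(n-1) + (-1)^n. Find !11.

14684570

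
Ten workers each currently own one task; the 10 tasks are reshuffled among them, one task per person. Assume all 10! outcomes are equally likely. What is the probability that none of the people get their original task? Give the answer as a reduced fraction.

Favorable outcomes: !10 = 1334961.
Total outcomes: 10! = 3628800.
Probability = 1334961/3628800 = 16481/44800.

16481/44800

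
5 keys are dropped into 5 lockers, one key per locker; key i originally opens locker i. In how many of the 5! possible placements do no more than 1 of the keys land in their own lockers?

Sum C(5,i)·!(5-i) for i = 0..1:
  i=0: C(5,0)·!5 = 1·44 = 44
  i=1: C(5,1)·!4 = 5·9 = 45
Total = 89.

89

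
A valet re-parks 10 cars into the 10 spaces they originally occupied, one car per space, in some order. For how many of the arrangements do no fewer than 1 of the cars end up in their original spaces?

Sum C(10,i)·!(10-i) for i = 1..10:
  i=1: C(10,1)·!9 = 10·133496 = 1334960
  i=2: C(10,2)·!8 = 45·14833 = 667485
  i=3: C(10,3)·!7 = 120·1854 = 222480
  i=4: C(10,4)·!6 = 210·265 = 55650
  i=5: C(10,5)·!5 = 252·44 = 11088
  i=6: C(10,6)·!4 = 210·9 = 1890
  i=7: C(10,7)·!3 = 120·2 = 240
  i=8: C(10,8)·!2 = 45·1 = 45
  i=9: C(10,9)·!1 = 10·0 = 0
  i=10: C(10,10)·!0 = 1·1 = 1
Total = 2293839.

2293839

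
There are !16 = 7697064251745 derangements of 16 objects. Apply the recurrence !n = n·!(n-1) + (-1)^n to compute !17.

130850092279664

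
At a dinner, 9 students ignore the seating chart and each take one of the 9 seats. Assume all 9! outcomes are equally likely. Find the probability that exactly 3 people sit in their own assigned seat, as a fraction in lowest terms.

Favorable outcomes: C(9,3)·!6 = 84·265 = 22260.
Total outcomes: 9! = 362880.
Probability = 22260/362880 = 53/864.

53/864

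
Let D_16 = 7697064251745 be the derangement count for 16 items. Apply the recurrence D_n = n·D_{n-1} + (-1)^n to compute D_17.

130850092279664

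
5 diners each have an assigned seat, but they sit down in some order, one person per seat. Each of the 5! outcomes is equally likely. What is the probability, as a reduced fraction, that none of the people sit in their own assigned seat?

11/30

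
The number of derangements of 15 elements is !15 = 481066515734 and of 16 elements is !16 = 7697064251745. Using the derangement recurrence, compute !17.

130850092279664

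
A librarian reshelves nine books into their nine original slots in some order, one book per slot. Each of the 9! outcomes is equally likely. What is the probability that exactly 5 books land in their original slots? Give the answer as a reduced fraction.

1/320

Favorable outcomes: C(9,5)·!4 = 126·9 = 1134.
Total outcomes: 9! = 362880.
Probability = 1134/362880 = 1/320.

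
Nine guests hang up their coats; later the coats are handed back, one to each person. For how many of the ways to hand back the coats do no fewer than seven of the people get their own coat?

Sum C(9,i)·!(9-i) for i = 7..9:
  i=7: C(9,7)·!2 = 36·1 = 36
  i=8: C(9,8)·!1 = 9·0 = 0
  i=9: C(9,9)·!0 = 1·1 = 1
Total = 37.

37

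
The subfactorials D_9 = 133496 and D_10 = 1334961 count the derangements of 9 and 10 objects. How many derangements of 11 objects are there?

D_11 = (11-1)·(D_10 + D_9) = 10·(1334961 + 133496) = 10·1468457 = 14684570.

14684570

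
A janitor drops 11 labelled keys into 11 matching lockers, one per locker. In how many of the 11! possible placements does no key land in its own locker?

14684570

The number of derangements of 11 is !11 = Σ_{k=0}^{11} (-1)^k·11!/k!
= 11! - 11!/1! + 11!/2! - 11!/3! + 11!/4! - 11!/5! + 11!/6! - 11!/7! + 11!/8! - 11!/9! + 11!/10! - 11!/11!
= 39916800 - 39916800 + 19958400 - 6652800 + 1663200 - 332640 + 55440 - 7920 + 990 - 110 + 11 - 1
= 14684570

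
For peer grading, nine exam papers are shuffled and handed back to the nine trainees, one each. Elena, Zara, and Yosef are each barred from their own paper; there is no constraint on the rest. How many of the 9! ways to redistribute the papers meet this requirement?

256320

Inclusion-exclusion on the 3 forbidden self-matches:
Σ_{j=0}^{3} (-1)^j C(3,j)(9-j)!
= C(3,0)·9! - C(3,1)·8! + C(3,2)·7! - C(3,3)·6!
= 362880 - 120960 + 15120 - 720
= 256320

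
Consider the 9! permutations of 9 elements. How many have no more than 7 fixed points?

362879

# with exactly i fixed is C(9,i)·!(9-i); sum over i=0..7:
  i=0: C(9,0)·!9 = 1·133496 = 133496
  i=1: C(9,1)·!8 = 9·14833 = 133497
  i=2: C(9,2)·!7 = 36·1854 = 66744
  i=3: C(9,3)·!6 = 84·265 = 22260
  i=4: C(9,4)·!5 = 126·44 = 5544
  i=5: C(9,5)·!4 = 126·9 = 1134
  i=6: C(9,6)·!3 = 84·2 = 168
  i=7: C(9,7)·!2 = 36·1 = 36
Total = 362879.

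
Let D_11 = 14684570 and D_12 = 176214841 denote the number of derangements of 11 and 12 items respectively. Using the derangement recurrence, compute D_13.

2290792932

D_13 = (13-1)·(D_12 + D_11) = 12·(176214841 + 14684570) = 12·190899411 = 2290792932.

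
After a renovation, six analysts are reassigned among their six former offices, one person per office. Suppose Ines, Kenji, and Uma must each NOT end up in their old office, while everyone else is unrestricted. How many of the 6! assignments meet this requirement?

426

Let A_j be the event that the j-th constrained one is fixed. By inclusion-exclusion over the 3 events:
Σ_{j=0}^{3} (-1)^j C(3,j)(6-j)!
= C(3,0)·6! - C(3,1)·5! + C(3,2)·4! - C(3,3)·3!
= 720 - 360 + 72 - 6
= 426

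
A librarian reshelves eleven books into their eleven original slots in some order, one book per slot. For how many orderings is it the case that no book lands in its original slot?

14684570

!11 = 11! · Σ_{k=0}^{11} (-1)^k/k!
= 11! - 11!/1! + 11!/2! - 11!/3! + 11!/4! - 11!/5! + 11!/6! - 11!/7! + 11!/8! - 11!/9! + 11!/10! - 11!/11!
= 39916800 - 39916800 + 19958400 - 6652800 + 1663200 - 332640 + 55440 - 7920 + 990 - 110 + 11 - 1
= 14684570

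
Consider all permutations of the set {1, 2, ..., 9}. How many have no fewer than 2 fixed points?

95887

Sum C(9,i)·!(9-i) for i = 2..9:
  i=2: C(9,2)·!7 = 36·1854 = 66744
  i=3: C(9,3)·!6 = 84·265 = 22260
  i=4: C(9,4)·!5 = 126·44 = 5544
  i=5: C(9,5)·!4 = 126·9 = 1134
  i=6: C(9,6)·!3 = 84·2 = 168
  i=7: C(9,7)·!2 = 36·1 = 36
  i=8: C(9,8)·!1 = 9·0 = 0
  i=9: C(9,9)·!0 = 1·1 = 1
Total = 95887.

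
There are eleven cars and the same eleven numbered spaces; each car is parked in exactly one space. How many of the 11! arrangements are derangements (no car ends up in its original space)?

14684570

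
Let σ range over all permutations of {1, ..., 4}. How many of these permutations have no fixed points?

9

!4 = 4! · Σ_{k=0}^{4} (-1)^k/k!
= 4! - 4!/1! + 4!/2! - 4!/3! + 4!/4!
= 24 - 24 + 12 - 4 + 1
= 9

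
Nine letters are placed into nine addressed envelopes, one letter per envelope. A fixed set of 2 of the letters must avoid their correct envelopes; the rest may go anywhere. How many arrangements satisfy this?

287280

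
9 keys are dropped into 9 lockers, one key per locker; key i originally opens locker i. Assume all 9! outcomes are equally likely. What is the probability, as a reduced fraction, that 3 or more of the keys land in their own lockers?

Favorable outcomes: Σ_{i≥3} C(9,i)·!(9-i) = 84·265 + 126·44 + 126·9 + 84·2 + 36·1 + 9·0 + 1·1 = 29143.
Total outcomes: 9! = 362880.
Probability = 29143/362880 = 29143/362880.

29143/362880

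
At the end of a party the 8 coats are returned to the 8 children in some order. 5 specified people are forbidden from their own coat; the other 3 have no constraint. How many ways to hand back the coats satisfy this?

21234

Inclusion-exclusion on the 5 forbidden self-matches:
Σ_{j=0}^{5} (-1)^j C(5,j)(8-j)!
= C(5,0)·8! - C(5,1)·7! + C(5,2)·6! - C(5,3)·5! + C(5,4)·4! - C(5,5)·3!
= 40320 - 25200 + 7200 - 1200 + 120 - 6
= 21234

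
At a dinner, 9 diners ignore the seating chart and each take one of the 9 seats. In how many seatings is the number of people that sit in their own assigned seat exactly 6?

168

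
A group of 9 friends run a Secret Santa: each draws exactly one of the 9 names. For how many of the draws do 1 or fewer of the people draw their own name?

# with exactly i fixed is C(9,i)·!(9-i); sum over i=0..1:
  i=0: C(9,0)·!9 = 1·133496 = 133496
  i=1: C(9,1)·!8 = 9·14833 = 133497
Total = 266993.

266993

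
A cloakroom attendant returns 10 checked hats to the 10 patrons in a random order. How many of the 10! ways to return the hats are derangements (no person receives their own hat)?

Recurrence: !10 = 10·!9 + (-1)^10.
!10 = 10·133496 + 1 = 1334961

1334961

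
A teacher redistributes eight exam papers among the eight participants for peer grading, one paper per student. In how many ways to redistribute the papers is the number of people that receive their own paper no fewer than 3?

3235

# with exactly i fixed is C(8,i)·!(8-i); sum over i=3..8:
  i=3: C(8,3)·!5 = 56·44 = 2464
  i=4: C(8,4)·!4 = 70·9 = 630
  i=5: C(8,5)·!3 = 56·2 = 112
  i=6: C(8,6)·!2 = 28·1 = 28
  i=7: C(8,7)·!1 = 8·0 = 0
  i=8: C(8,8)·!0 = 1·1 = 1
Total = 3235.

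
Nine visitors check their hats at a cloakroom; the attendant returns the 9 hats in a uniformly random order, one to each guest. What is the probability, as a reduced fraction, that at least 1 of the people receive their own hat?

Favorable outcomes: Σ_{i≥1} C(9,i)·!(9-i) = 9·14833 + 36·1854 + 84·265 + 126·44 + 126·9 + 84·2 + 36·1 + 9·0 + 1·1 = 229384.
Total outcomes: 9! = 362880.
Probability = 229384/362880 = 28673/45360.

28673/45360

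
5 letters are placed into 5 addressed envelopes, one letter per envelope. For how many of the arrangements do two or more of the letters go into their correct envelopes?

Sum C(5,i)·!(5-i) for i = 2..5:
  i=2: C(5,2)·!3 = 10·2 = 20
  i=3: C(5,3)·!2 = 10·1 = 10
  i=4: C(5,4)·!1 = 5·0 = 0
  i=5: C(5,5)·!0 = 1·1 = 1
Total = 31.

31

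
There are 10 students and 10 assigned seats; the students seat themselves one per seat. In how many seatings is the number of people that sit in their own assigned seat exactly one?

1334960

Choose which one of the 10 is fixed: C(10,1) = 10.
The remaining 9 must be deranged: !9 = 133496.
Total: 10 × 133496 = 1334960.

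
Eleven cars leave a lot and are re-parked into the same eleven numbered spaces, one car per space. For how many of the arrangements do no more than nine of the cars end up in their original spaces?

# with exactly i fixed is C(11,i)·!(11-i); sum over i=0..9:
  i=0: C(11,0)·!11 = 1·14684570 = 14684570
  i=1: C(11,1)·!10 = 11·1334961 = 14684571
  i=2: C(11,2)·!9 = 55·133496 = 7342280
  i=3: C(11,3)·!8 = 165·14833 = 2447445
  i=4: C(11,4)·!7 = 330·1854 = 611820
  i=5: C(11,5)·!6 = 462·265 = 122430
  i=6: C(11,6)·!5 = 462·44 = 20328
  i=7: C(11,7)·!4 = 330·9 = 2970
  i=8: C(11,8)·!3 = 165·2 = 330
  i=9: C(11,9)·!2 = 55·1 = 55
Total = 39916799.

39916799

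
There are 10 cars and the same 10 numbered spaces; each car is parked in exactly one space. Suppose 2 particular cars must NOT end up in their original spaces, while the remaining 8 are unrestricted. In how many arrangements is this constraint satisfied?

Inclusion-exclusion on the 2 forbidden self-matches:
Σ_{j=0}^{2} (-1)^j C(2,j)(10-j)!
= C(2,0)·10! - C(2,1)·9! + C(2,2)·8!
= 3628800 - 725760 + 40320
= 2943360

2943360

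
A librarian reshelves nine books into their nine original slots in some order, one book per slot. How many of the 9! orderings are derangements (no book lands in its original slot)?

133496

!9 is the nearest integer to 9!/e.
9! = 362880, and 362880/e ≈ 133496.09, so !9 = 133496.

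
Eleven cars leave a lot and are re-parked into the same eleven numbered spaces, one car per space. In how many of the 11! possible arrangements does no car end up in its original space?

!11 is the nearest integer to 11!/e.
11! = 39916800, and 39916800/e ≈ 14684570.08, so !11 = 14684570.

14684570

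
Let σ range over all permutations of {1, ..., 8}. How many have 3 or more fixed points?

Sum C(8,i)·!(8-i) for i = 3..8:
  i=3: C(8,3)·!5 = 56·44 = 2464
  i=4: C(8,4)·!4 = 70·9 = 630
  i=5: C(8,5)·!3 = 56·2 = 112
  i=6: C(8,6)·!2 = 28·1 = 28
  i=7: C(8,7)·!1 = 8·0 = 0
  i=8: C(8,8)·!0 = 1·1 = 1
Total = 3235.

3235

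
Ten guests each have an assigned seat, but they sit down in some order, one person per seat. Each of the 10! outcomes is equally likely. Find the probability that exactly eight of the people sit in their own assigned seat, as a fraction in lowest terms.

1/80640

Favorable outcomes: C(10,8)·!2 = 45·1 = 45.
Total outcomes: 10! = 3628800.
Probability = 45/3628800 = 1/80640.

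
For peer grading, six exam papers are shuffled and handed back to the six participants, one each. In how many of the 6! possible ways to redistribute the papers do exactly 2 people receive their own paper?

135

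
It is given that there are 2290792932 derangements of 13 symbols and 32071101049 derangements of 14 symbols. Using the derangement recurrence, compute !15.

!15 = (15-1)·(!14 + !13) = 14·(32071101049 + 2290792932) = 14·34361893981 = 481066515734.

481066515734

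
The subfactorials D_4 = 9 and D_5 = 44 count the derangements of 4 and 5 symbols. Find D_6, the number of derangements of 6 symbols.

265

D_6 = (6-1)·(D_5 + D_4) = 5·(44 + 9) = 5·53 = 265.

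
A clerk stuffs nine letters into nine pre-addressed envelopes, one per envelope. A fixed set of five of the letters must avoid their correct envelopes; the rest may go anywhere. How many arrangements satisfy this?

Inclusion-exclusion on the 5 forbidden self-matches:
Σ_{j=0}^{5} (-1)^j C(5,j)(9-j)!
= C(5,0)·9! - C(5,1)·8! + C(5,2)·7! - C(5,3)·6! + C(5,4)·5! - C(5,5)·4!
= 362880 - 201600 + 50400 - 7200 + 600 - 24
= 205056

205056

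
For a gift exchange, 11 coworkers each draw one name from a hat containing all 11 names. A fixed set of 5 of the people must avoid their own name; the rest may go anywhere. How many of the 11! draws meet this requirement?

25022880

Inclusion-exclusion on the 5 forbidden self-matches:
Σ_{j=0}^{5} (-1)^j C(5,j)(11-j)!
= C(5,0)·11! - C(5,1)·10! + C(5,2)·9! - C(5,3)·8! + C(5,4)·7! - C(5,5)·6!
= 39916800 - 18144000 + 3628800 - 403200 + 25200 - 720
= 25022880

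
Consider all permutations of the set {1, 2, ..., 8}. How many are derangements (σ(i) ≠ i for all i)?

The subfactorial !8 = [8!/e] (nearest integer).
8! = 40320, and 40320/e ≈ 14832.90, so !8 = 14833.

14833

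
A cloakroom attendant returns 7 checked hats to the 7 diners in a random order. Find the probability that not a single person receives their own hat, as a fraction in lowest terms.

Favorable outcomes: !7 = 1854.
Total outcomes: 7! = 5040.
Probability = 1854/5040 = 103/280.

103/280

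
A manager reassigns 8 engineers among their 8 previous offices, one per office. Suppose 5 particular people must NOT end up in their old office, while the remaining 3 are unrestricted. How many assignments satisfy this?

Let A_j be the event that the j-th constrained one is fixed. By inclusion-exclusion over the 5 events:
Σ_{j=0}^{5} (-1)^j C(5,j)(8-j)!
= C(5,0)·8! - C(5,1)·7! + C(5,2)·6! - C(5,3)·5! + C(5,4)·4! - C(5,5)·3!
= 40320 - 25200 + 7200 - 1200 + 120 - 6
= 21234

21234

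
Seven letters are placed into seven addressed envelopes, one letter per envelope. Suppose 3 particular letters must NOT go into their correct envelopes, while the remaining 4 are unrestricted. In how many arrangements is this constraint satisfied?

Inclusion-exclusion on the 3 forbidden self-matches:
Σ_{j=0}^{3} (-1)^j C(3,j)(7-j)!
= C(3,0)·7! - C(3,1)·6! + C(3,2)·5! - C(3,3)·4!
= 5040 - 2160 + 360 - 24
= 3216

3216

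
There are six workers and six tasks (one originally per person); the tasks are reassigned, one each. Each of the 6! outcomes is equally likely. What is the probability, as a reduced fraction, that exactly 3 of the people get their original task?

1/18

Favorable outcomes: C(6,3)·!3 = 20·2 = 40.
Total outcomes: 6! = 720.
Probability = 40/720 = 1/18.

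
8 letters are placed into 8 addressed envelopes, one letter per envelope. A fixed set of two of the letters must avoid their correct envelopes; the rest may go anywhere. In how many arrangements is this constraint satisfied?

30960

Inclusion-exclusion on the 2 forbidden self-matches:
Σ_{j=0}^{2} (-1)^j C(2,j)(8-j)!
= C(2,0)·8! - C(2,1)·7! + C(2,2)·6!
= 40320 - 10080 + 720
= 30960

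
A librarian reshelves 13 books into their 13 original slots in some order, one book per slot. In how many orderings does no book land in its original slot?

The subfactorial !13 = [13!/e] (nearest integer).
13! = 6227020800, and 6227020800/e ≈ 2290792932.07, so !13 = 2290792932.

2290792932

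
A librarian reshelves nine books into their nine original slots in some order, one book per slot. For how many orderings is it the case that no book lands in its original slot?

133496

!9 = 9! · Σ_{k=0}^{9} (-1)^k/k!
= 9! - 9!/1! + 9!/2! - 9!/3! + 9!/4! - 9!/5! + 9!/6! - 9!/7! + 9!/8! - 9!/9!
= 362880 - 362880 + 181440 - 60480 + 15120 - 3024 + 504 - 72 + 9 - 1
= 133496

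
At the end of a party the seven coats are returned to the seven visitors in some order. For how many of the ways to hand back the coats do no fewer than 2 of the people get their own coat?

1331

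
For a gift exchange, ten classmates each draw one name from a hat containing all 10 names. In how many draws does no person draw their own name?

The subfactorial !10 = [10!/e] (nearest integer).
10! = 3628800, and 3628800/e ≈ 1334960.92, so !10 = 1334961.

1334961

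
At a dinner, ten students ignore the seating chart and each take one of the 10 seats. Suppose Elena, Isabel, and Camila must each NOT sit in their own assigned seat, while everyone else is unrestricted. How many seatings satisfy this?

Let A_j be the event that the j-th constrained one is fixed. By inclusion-exclusion over the 3 events:
Σ_{j=0}^{3} (-1)^j C(3,j)(10-j)!
= C(3,0)·10! - C(3,1)·9! + C(3,2)·8! - C(3,3)·7!
= 3628800 - 1088640 + 120960 - 5040
= 2656080

2656080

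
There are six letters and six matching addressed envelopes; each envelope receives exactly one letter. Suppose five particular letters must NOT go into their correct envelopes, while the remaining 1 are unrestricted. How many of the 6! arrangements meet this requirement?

309

Let A_j be the event that the j-th constrained one is fixed. By inclusion-exclusion over the 5 events:
Σ_{j=0}^{5} (-1)^j C(5,j)(6-j)!
= C(5,0)·6! - C(5,1)·5! + C(5,2)·4! - C(5,3)·3! + C(5,4)·2! - C(5,5)·1!
= 720 - 600 + 240 - 60 + 10 - 1
= 309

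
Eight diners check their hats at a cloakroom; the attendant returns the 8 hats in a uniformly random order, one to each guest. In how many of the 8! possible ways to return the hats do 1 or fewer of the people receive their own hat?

29665

Sum C(8,i)·!(8-i) for i = 0..1:
  i=0: C(8,0)·!8 = 1·14833 = 14833
  i=1: C(8,1)·!7 = 8·1854 = 14832
Total = 29665.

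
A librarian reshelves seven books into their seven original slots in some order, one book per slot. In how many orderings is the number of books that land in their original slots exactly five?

21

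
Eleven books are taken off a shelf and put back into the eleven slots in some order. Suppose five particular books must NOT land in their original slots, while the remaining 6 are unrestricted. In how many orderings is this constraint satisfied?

25022880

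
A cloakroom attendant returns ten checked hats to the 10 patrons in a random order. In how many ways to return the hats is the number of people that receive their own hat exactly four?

Choose which 4 of the 10 are fixed: C(10,4) = 210.
The other 6 form a derangement: !6 = 265.
Total: 210 × 265 = 55650.

55650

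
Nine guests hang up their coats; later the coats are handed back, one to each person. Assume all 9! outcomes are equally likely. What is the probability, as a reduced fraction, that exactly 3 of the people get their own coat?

53/864

Favorable outcomes: C(9,3)·!6 = 84·265 = 22260.
Total outcomes: 9! = 362880.
Probability = 22260/362880 = 53/864.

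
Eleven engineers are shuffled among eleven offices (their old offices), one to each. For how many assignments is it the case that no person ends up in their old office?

!11 = 11! · Σ_{k=0}^{11} (-1)^k/k!
= 11! - 11!/1! + 11!/2! - 11!/3! + 11!/4! - 11!/5! + 11!/6! - 11!/7! + 11!/8! - 11!/9! + 11!/10! - 11!/11!
= 39916800 - 39916800 + 19958400 - 6652800 + 1663200 - 332640 + 55440 - 7920 + 990 - 110 + 11 - 1
= 14684570

14684570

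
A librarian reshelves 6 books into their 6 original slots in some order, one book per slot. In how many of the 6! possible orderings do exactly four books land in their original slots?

15

Pick the 4 fixed positions: C(6,4) = 15 ways.
The other 2 form a derangement: !2 = 1.
Total: 15 × 1 = 15.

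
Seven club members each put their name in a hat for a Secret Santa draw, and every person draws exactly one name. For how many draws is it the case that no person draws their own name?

Use !n = n·!(n-1) + (-1)^n.
!7 = 7·265 - 1 = 1854

1854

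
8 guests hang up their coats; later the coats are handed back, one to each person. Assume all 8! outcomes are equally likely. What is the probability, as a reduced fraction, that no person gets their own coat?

2119/5760

Favorable outcomes: !8 = 14833.
Total outcomes: 8! = 40320.
Probability = 14833/40320 = 2119/5760.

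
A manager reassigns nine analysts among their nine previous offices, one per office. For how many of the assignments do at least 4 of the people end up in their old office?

6883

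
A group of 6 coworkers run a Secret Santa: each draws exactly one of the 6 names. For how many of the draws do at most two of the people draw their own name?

# with exactly i fixed is C(6,i)·!(6-i); sum over i=0..2:
  i=0: C(6,0)·!6 = 1·265 = 265
  i=1: C(6,1)·!5 = 6·44 = 264
  i=2: C(6,2)·!4 = 15·9 = 135
Total = 664.

664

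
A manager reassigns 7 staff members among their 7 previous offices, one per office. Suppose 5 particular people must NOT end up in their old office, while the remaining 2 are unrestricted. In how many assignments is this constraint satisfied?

Inclusion-exclusion on the 5 forbidden self-matches:
Σ_{j=0}^{5} (-1)^j C(5,j)(7-j)!
= C(5,0)·7! - C(5,1)·6! + C(5,2)·5! - C(5,3)·4! + C(5,4)·3! - C(5,5)·2!
= 5040 - 3600 + 1200 - 240 + 30 - 2
= 2428

2428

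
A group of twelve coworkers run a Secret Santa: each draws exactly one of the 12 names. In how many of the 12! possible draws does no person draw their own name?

176214841

Recurrence: !12 = 12·!11 + (-1)^12.
!12 = 12·14684570 + 1 = 176214841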